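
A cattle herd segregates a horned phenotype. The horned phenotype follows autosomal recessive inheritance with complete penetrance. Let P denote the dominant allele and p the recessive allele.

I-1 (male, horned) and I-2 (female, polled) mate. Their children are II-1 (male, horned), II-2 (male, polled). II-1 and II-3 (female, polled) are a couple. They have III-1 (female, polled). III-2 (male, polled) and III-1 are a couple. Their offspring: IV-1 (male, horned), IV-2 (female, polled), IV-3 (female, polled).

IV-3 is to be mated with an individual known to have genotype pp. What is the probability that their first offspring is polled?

III-2 is polled so carries P and passed p to IV-1 (pp), so III-2 is Pp.
III-1 is polled so carries P and received p from II-1 (pp), so III-1 is Pp.
IV-3 is a polled offspring of III-2 (Pp) × III-1 (Pp), whose cross gives 1/4 PP : 1/2 Pp : 1/4 pp; conditioning on being polled, IV-3 is PP with probability 1/3, Pp with probability 2/3.
Summing over parental genotype combinations, P(offspring is polled) = 1/3·1 + 2/3·1/2 = 2/3.

2/3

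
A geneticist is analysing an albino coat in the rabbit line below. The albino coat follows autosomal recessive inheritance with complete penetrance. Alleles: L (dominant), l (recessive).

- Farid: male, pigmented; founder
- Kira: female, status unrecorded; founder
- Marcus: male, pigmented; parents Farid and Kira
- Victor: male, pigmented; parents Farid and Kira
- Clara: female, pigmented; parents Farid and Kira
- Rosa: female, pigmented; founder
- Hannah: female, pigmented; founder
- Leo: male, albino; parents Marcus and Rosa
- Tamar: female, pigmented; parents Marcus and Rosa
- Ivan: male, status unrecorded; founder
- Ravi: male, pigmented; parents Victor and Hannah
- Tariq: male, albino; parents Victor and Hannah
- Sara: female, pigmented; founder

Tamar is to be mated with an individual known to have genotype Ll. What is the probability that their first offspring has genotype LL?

1/3

Marcus is pigmented so carries L and passed l to Leo (ll), so Marcus is Ll.
Rosa is pigmented so carries L and passed l to Leo (ll), so Rosa is Ll.
Tamar is a pigmented offspring of Marcus (Ll) × Rosa (Ll), whose cross gives 1/4 LL : 1/2 Ll : 1/4 ll; conditioning on being pigmented, Tamar is LL with probability 1/3, Ll with probability 2/3.
Summing over parental genotype combinations, P(offspring has genotype LL) = 1/3·1/2 + 2/3·1/4 = 1/3.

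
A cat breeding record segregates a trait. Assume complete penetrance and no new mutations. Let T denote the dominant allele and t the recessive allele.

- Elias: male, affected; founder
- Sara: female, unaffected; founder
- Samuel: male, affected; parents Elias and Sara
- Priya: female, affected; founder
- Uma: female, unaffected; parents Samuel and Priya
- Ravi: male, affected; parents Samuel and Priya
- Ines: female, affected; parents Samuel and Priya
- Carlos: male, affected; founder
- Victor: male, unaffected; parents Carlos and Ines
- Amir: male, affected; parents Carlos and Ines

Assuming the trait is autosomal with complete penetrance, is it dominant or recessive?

dominant

Samuel and Priya are both affected yet have an unaffected child Uma. Under a recessive model two affected parents are homozygous and every child would be affected, so the trait cannot be recessive.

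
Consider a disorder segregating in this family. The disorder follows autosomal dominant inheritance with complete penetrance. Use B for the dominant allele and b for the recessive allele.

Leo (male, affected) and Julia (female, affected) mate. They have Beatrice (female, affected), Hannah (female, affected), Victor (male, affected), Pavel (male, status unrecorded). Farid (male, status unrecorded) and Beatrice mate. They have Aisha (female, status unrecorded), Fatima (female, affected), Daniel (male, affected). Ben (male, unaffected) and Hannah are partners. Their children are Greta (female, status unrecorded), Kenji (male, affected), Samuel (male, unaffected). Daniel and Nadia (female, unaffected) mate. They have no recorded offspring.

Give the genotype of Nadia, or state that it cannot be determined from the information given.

bb

Nadia is unaffected, so Nadia is bb.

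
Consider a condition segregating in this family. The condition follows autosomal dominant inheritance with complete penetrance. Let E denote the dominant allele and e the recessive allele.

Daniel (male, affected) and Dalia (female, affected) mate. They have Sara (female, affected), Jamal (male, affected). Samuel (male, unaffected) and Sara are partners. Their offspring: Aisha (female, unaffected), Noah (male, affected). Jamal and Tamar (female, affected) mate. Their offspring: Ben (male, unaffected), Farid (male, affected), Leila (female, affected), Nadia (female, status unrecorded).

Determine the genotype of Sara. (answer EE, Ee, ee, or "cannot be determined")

From phenotype alone, Sara is EE or Ee.
Sara is affected so carries E and passed e to Aisha (ee), so Sara is Ee.

Ee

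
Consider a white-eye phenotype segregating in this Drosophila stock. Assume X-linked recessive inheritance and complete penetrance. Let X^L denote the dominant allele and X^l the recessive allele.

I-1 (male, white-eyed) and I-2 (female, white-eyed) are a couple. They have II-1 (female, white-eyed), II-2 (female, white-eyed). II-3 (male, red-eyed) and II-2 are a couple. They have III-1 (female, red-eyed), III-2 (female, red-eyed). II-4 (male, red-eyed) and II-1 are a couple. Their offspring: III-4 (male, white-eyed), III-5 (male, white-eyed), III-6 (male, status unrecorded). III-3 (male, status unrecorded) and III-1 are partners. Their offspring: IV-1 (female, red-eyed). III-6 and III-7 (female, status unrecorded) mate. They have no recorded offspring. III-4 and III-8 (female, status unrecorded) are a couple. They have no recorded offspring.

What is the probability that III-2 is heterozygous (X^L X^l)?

III-2 is red-eyed so carries L and received l from II-2 (X^l X^l), so III-2 is X^L X^l, giving P(X^L X^l) = 1.

1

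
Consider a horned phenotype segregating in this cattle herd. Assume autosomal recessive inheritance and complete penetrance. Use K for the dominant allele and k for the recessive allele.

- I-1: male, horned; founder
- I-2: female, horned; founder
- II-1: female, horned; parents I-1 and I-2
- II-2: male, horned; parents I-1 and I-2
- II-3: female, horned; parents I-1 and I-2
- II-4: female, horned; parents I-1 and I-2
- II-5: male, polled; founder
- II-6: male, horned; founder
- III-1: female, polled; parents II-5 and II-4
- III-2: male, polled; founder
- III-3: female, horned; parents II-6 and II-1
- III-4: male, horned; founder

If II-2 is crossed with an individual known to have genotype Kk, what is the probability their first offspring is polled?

II-2 is horned, so II-2 is kk.
The cross gives 1/2 Kk : 1/2 kk, so P(offspring is polled) = 1/2.

1/2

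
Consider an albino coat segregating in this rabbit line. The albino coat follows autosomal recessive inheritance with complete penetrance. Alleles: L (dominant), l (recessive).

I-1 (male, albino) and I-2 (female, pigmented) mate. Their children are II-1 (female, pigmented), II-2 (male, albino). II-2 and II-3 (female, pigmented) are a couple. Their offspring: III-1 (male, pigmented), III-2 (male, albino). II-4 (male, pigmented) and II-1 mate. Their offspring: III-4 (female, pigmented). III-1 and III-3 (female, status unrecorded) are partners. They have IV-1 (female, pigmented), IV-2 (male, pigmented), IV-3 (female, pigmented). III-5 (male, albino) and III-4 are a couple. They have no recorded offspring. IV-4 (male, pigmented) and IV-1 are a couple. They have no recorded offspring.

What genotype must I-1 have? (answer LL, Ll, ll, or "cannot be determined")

ll

I-1 is albino, so I-1 is ll.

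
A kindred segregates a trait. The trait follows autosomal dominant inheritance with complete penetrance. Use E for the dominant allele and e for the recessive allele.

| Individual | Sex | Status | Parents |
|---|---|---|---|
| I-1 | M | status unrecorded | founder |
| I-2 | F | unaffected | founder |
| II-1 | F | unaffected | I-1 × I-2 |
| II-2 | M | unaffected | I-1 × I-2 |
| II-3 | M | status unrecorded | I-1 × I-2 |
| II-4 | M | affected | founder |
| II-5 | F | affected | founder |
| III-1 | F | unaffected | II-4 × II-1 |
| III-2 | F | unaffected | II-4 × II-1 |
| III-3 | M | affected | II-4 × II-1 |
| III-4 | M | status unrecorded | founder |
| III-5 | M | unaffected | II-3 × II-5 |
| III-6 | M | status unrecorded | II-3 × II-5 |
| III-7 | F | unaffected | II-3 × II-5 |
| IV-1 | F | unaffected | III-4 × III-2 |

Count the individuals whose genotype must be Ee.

3

Obligate heterozygotes: II-4 is affected so carries E and passed e to III-1 (ee), so II-4 is Ee; II-5 is affected so carries E and passed e to III-5 (ee), so II-5 is Ee; III-3 is affected so carries E and received e from II-1 (ee), so III-3 is Ee.
Every other individual is either homozygous by phenotype or has at least one consistent homozygous assignment, so the count is 3.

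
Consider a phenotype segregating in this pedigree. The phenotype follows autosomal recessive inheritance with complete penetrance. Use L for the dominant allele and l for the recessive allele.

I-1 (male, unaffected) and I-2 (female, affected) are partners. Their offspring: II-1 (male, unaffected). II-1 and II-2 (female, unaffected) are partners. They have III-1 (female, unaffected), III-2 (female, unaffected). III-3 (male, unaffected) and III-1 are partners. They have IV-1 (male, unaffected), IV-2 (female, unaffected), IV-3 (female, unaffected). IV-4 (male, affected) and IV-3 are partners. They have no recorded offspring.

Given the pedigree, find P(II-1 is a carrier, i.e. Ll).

II-1 is unaffected so carries L and received l from I-2 (ll), so II-1 is Ll, giving P(Ll) = 1.

1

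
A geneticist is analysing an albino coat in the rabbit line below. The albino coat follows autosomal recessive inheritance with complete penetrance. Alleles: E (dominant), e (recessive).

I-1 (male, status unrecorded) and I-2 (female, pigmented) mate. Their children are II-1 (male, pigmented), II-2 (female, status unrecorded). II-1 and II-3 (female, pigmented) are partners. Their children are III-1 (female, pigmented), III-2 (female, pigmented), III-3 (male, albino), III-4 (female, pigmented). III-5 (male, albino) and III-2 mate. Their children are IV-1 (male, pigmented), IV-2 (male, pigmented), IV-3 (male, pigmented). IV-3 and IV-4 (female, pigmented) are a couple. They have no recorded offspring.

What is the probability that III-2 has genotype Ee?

II-1 is pigmented so carries E and passed e to III-3 (ee), so II-1 is Ee.
II-3 is pigmented so carries E and passed e to III-3 (ee), so II-3 is Ee.
Their cross gives offspring ratios 1/4 EE : 1/2 Ee : 1/4 ee. Conditioning on III-2 being pigmented, P(Ee) = 1/2 / 3/4 = 2/3 before taking III-2's own offspring into account.
III-5 is albino, so III-5 is ee.
Now use III-2's offspring. Probability of each recorded status — pigmented son IV-1: 1/2 if III-2 is Ee, 1 if EE; pigmented son IV-2: 1/2 if III-2 is Ee, 1 if EE; pigmented son IV-3: 1/2 if III-2 is Ee, 1 if EE.
Bayes: P(Ee) = 2/3·1/8 / (2/3·1/8 + 1/3·1) = 1/5.

1/5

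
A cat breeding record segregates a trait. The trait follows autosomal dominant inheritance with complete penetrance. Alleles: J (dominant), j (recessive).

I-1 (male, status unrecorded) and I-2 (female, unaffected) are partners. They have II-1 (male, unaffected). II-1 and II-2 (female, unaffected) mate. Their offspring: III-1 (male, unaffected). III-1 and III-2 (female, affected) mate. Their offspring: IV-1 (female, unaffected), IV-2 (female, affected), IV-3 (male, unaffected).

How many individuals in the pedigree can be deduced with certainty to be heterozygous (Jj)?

Obligate heterozygotes: III-2 is affected so carries J and passed j to IV-1 (jj), so III-2 is Jj; IV-2 is affected so carries J and received j from III-1 (jj), so IV-2 is Jj.
Every other individual is either homozygous by phenotype or has at least one consistent homozygous assignment, so the count is 2.

2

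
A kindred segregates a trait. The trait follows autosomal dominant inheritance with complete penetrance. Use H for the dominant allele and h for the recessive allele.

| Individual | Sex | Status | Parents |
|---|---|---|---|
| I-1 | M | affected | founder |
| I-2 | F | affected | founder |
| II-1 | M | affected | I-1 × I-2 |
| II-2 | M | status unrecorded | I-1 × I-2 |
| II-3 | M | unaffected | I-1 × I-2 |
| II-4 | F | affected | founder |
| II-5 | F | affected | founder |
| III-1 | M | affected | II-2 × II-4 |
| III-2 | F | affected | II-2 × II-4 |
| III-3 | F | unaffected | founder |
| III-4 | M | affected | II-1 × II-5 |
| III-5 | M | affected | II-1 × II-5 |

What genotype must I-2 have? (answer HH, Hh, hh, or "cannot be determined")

Hh

From phenotype alone, I-2 is HH or Hh.
I-2 is affected so carries H and passed h to II-3 (hh), so I-2 is Hh.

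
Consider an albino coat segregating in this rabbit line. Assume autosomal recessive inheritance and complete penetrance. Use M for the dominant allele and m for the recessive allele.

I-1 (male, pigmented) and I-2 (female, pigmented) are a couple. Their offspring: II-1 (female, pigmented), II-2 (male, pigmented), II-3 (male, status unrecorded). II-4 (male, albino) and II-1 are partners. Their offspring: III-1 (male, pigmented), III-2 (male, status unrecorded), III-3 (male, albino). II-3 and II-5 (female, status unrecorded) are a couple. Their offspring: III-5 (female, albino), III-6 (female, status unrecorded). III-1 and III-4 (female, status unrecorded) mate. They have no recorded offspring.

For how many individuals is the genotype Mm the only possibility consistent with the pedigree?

Obligate heterozygotes: II-1 is pigmented so carries M and passed m to III-3 (mm), so II-1 is Mm; III-1 is pigmented so carries M and received m from II-4 (mm), so III-1 is Mm.
Every other individual is either homozygous by phenotype or has at least one consistent homozygous assignment, so the count is 2.

2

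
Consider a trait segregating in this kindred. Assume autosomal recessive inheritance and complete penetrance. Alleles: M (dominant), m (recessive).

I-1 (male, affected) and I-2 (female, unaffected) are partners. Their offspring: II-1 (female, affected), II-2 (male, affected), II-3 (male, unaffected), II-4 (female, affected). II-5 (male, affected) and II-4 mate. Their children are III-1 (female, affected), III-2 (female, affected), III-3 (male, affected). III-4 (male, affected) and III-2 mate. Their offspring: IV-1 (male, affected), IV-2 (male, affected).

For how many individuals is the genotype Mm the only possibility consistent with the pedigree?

2

Obligate heterozygotes: I-2 is unaffected so carries M and passed m to II-1 (mm), so I-2 is Mm; II-3 is unaffected so carries M and received m from I-1 (mm), so II-3 is Mm.
Every other individual is either homozygous by phenotype or has at least one consistent homozygous assignment, so the count is 2.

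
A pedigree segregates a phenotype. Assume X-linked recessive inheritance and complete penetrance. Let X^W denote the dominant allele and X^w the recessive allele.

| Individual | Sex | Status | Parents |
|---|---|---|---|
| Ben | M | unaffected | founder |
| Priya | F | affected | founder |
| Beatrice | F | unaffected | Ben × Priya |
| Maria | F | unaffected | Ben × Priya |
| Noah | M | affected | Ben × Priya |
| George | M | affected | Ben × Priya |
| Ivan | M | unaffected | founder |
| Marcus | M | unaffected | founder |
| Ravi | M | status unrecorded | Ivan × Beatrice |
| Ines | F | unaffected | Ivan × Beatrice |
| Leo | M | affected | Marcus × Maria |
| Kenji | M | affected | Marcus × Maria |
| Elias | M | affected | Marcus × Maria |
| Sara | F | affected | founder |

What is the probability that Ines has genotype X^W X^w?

1/2

Ivan is unaffected, so Ivan is X^W Y.
Beatrice is unaffected so carries W and received w from Priya (X^w X^w), so Beatrice is X^W X^w.
Their cross gives offspring ratios 1/2 X^W X^W : 1/2 X^W X^w. Conditioning on Ines being unaffected, P(X^W X^w) = 1/2 / 1 = 1/2.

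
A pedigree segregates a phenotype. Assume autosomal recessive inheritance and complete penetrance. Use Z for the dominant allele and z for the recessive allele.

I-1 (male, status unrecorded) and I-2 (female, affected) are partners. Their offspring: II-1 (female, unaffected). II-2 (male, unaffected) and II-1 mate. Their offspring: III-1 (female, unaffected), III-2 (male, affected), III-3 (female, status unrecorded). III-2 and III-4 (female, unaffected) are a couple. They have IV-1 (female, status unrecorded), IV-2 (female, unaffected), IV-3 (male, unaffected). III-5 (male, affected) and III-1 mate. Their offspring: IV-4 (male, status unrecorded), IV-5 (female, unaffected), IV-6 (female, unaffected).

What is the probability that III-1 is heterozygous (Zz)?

II-2 is unaffected so carries Z and passed z to III-2 (zz), so II-2 is Zz.
II-1 is unaffected so carries Z and received z from I-2 (zz), so II-1 is Zz.
Their cross gives offspring ratios 1/4 ZZ : 1/2 Zz : 1/4 zz. Conditioning on III-1 being unaffected, P(Zz) = 1/2 / 3/4 = 2/3 before taking III-1's own offspring into account.
III-5 is affected, so III-5 is zz.
Now use III-1's offspring. Probability of each recorded status — unaffected daughter IV-5: 1/2 if III-1 is Zz, 1 if ZZ; unaffected daughter IV-6: 1/2 if III-1 is Zz, 1 if ZZ. (IV-4: equally likely either way, so uninformative.)
Bayes: P(Zz) = 2/3·1/4 / (2/3·1/4 + 1/3·1) = 1/3.

1/3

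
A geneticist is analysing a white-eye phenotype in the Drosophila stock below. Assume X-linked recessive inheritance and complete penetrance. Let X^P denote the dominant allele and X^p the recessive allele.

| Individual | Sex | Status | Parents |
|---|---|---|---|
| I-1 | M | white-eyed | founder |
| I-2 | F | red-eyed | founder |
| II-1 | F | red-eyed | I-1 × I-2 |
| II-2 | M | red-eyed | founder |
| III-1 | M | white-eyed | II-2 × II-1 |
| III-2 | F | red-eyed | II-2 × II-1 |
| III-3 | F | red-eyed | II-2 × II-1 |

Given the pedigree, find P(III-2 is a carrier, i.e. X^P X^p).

1/2

II-2 is red-eyed, so II-2 is X^P Y.
II-1 is red-eyed so carries P and received p from I-1 (X^p Y), so II-1 is X^P X^p.
Their cross gives offspring ratios 1/2 X^P X^P : 1/2 X^P X^p. Conditioning on III-2 being red-eyed, P(X^P X^p) = 1/2 / 1 = 1/2.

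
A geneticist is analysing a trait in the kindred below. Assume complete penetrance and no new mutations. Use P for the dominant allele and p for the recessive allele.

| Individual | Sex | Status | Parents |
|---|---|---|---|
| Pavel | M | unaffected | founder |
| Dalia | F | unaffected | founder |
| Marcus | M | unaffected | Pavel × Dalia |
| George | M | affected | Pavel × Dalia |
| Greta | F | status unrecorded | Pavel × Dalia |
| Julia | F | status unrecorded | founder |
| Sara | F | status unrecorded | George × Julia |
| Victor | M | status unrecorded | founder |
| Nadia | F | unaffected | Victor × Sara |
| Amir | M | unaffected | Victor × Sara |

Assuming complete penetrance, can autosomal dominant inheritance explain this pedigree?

No

Under autosomal dominant, George (affected, male) cannot arise from Pavel (unaffected) × Dalia (unaffected).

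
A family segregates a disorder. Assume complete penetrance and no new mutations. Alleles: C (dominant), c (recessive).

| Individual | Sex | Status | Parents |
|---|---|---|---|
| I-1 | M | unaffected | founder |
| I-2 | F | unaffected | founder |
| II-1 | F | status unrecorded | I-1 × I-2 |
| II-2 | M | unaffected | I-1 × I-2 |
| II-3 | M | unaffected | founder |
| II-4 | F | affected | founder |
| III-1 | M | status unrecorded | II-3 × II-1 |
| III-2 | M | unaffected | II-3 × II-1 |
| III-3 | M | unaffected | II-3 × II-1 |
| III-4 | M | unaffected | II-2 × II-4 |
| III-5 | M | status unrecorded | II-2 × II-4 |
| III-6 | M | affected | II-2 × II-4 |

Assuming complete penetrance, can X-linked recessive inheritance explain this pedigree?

Under X-linked recessive, III-4 (unaffected, male) cannot arise from II-2 (unaffected) × II-4 (affected).

No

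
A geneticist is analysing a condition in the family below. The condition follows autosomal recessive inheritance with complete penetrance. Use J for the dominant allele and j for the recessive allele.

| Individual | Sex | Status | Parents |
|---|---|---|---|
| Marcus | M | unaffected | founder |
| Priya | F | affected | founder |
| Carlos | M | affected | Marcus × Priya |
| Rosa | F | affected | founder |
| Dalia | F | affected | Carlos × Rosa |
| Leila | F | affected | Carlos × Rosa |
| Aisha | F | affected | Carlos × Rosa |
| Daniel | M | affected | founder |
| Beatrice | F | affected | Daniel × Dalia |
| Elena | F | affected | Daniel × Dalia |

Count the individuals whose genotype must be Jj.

1

Obligate heterozygotes: Marcus is unaffected so carries J and passed j to Carlos (jj), so Marcus is Jj.
Every other individual is either homozygous by phenotype or has at least one consistent homozygous assignment, so the count is 1.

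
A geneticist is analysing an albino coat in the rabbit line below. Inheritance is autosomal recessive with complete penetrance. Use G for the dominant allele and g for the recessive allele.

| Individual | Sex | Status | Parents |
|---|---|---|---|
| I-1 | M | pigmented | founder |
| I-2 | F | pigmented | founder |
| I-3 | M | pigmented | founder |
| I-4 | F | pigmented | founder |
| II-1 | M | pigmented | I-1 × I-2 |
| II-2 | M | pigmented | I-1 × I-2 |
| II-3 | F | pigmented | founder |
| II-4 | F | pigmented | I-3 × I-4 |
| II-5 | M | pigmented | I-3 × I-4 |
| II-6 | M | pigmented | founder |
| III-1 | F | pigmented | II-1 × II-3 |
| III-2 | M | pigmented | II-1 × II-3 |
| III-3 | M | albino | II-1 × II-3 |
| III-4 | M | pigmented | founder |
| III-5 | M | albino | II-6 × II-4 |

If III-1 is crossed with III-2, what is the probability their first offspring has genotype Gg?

4/9

II-1 is pigmented so carries G and passed g to III-3 (gg), so II-1 is Gg.
II-3 is pigmented so carries G and passed g to III-3 (gg), so II-3 is Gg.
III-1 is a pigmented offspring of II-1 (Gg) × II-3 (Gg), whose cross gives 1/4 GG : 1/2 Gg : 1/4 gg; conditioning on being pigmented, III-1 is GG with probability 1/3, Gg with probability 2/3.
III-2 is a pigmented offspring of II-1 (Gg) × II-3 (Gg), whose cross gives 1/4 GG : 1/2 Gg : 1/4 gg; conditioning on being pigmented, III-2 is GG with probability 1/3, Gg with probability 2/3.
Summing over parental genotype combinations, P(offspring has genotype Gg) = 2/9·1/2 + 2/9·1/2 + 4/9·1/2 = 4/9.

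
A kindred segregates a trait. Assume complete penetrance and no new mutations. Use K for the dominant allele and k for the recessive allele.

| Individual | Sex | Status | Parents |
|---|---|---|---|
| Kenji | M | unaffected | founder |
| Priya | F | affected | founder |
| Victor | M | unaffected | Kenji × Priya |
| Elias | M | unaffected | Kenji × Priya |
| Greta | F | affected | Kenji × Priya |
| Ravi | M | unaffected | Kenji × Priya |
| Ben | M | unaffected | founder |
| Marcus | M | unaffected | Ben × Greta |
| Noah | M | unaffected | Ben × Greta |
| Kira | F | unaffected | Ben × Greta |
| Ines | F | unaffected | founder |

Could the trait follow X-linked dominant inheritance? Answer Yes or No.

Yes

A consistent assignment under X-linked dominant exists: Kenji X^k Y, Priya X^K X^k, Victor X^k Y, Elias X^k Y, Greta X^K X^k, Ravi X^k Y, Ben X^k Y, Marcus X^k Y, Noah X^k Y, Kira X^k X^k, Ines X^k X^k.
In this assignment every recorded phenotype matches its genotype and every non-founder's genotype is obtainable from its parents' genotypes, so the pedigree is consistent.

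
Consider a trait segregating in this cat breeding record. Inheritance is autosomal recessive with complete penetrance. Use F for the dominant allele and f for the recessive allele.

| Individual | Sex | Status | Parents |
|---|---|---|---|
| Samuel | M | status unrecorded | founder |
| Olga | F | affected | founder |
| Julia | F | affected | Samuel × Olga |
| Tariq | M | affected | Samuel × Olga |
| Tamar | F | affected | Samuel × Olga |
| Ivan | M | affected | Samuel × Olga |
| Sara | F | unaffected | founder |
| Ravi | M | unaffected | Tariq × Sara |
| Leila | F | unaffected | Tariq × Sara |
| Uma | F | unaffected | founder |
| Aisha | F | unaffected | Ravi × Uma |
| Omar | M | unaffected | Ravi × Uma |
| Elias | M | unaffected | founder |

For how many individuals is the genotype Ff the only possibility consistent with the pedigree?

2

Obligate heterozygotes: Ravi is unaffected so carries F and received f from Tariq (ff), so Ravi is Ff; Leila is unaffected so carries F and received f from Tariq (ff), so Leila is Ff.
Every other individual is either homozygous by phenotype or has at least one consistent homozygous assignment, so the count is 2.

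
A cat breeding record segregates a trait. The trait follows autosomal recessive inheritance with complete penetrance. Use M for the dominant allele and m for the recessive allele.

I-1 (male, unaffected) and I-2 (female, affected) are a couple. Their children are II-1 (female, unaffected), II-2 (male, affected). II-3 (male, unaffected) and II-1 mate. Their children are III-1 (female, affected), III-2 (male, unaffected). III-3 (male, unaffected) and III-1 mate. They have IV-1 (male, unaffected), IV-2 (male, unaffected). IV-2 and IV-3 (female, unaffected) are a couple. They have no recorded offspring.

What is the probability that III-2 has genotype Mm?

2/3

II-3 is unaffected so carries M and passed m to III-1 (mm), so II-3 is Mm.
II-1 is unaffected so carries M and received m from I-2 (mm), so II-1 is Mm.
Their cross gives offspring ratios 1/4 MM : 1/2 Mm : 1/4 mm. Conditioning on III-2 being unaffected, P(Mm) = 1/2 / 3/4 = 2/3.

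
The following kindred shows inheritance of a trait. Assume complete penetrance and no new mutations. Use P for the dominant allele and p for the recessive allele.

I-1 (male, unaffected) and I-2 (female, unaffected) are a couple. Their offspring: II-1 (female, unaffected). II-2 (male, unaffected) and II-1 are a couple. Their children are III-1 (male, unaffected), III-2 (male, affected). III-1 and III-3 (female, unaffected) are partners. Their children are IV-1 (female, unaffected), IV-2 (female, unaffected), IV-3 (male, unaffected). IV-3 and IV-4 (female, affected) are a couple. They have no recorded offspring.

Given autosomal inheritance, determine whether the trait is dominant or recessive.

recessive

II-2 and II-1 are both unaffected yet have an affected child III-2. Under dominance, an affected child requires at least one affected parent, so the trait cannot be dominant.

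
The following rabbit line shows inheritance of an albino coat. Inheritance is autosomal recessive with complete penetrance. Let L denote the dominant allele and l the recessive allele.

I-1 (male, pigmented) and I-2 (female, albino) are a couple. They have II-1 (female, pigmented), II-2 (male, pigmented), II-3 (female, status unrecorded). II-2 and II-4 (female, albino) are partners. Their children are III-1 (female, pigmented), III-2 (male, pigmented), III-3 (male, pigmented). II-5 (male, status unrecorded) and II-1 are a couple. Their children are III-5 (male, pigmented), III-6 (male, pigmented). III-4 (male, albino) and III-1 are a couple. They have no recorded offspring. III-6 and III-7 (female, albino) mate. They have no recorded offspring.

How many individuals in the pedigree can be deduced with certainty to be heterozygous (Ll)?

Obligate heterozygotes: II-1 is pigmented so carries L and received l from I-2 (ll), so II-1 is Ll; II-2 is pigmented so carries L and received l from I-2 (ll), so II-2 is Ll; III-1 is pigmented so carries L and received l from II-4 (ll), so III-1 is Ll; III-2 is pigmented so carries L and received l from II-4 (ll), so III-2 is Ll; III-3 is pigmented so carries L and received l from II-4 (ll), so III-3 is Ll.
Every other individual is either homozygous by phenotype or has at least one consistent homozygous assignment, so the count is 5.

5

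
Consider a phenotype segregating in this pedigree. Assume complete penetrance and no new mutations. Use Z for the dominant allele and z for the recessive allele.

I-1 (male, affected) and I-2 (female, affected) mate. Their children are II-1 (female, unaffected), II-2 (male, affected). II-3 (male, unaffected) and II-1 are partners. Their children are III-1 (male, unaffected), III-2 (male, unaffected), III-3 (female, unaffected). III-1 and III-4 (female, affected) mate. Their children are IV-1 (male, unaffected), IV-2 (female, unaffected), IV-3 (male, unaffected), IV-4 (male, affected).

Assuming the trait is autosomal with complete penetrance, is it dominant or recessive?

dominant

I-1 and I-2 are both affected yet have an unaffected child II-1. Under a recessive model two affected parents are homozygous and every child would be affected, so the trait cannot be recessive.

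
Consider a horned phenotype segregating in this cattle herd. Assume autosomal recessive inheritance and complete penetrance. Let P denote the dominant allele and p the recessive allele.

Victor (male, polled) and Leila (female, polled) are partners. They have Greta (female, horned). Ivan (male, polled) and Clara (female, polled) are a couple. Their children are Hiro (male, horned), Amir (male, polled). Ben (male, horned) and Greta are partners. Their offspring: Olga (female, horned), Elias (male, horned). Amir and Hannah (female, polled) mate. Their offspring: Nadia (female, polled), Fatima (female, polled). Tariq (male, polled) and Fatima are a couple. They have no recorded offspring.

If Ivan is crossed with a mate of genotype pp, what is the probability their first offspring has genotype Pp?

1/2

Ivan is polled so carries P and passed p to Hiro (pp), so Ivan is Pp.
The cross gives 1/2 Pp : 1/2 pp, so P(offspring has genotype Pp) = 1/2.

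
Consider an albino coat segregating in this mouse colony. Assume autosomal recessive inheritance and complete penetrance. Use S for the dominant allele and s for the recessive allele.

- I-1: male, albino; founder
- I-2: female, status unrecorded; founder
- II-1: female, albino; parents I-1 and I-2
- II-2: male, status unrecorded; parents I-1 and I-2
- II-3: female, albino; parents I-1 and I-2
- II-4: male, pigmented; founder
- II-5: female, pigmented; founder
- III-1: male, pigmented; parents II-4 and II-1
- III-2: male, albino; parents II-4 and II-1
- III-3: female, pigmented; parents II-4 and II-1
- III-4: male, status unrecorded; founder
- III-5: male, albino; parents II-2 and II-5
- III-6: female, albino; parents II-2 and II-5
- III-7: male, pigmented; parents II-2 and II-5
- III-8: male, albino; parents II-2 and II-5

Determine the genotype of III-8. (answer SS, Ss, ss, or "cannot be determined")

ss

III-8 is albino, so III-8 is ss.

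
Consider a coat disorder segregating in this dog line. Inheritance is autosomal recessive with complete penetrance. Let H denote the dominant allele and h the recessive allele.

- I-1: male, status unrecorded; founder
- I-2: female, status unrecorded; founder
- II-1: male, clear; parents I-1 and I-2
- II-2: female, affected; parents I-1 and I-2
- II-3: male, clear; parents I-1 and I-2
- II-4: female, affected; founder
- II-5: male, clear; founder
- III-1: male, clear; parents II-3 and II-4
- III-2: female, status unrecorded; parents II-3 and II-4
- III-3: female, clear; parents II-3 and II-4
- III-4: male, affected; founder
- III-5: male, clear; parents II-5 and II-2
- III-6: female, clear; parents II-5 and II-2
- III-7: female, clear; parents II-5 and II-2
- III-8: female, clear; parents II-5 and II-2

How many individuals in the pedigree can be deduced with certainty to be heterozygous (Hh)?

6

Obligate heterozygotes: III-1 is clear so carries H and received h from II-4 (hh), so III-1 is Hh; III-3 is clear so carries H and received h from II-4 (hh), so III-3 is Hh; III-5 is clear so carries H and received h from II-2 (hh), so III-5 is Hh; III-6 is clear so carries H and received h from II-2 (hh), so III-6 is Hh; III-7 is clear so carries H and received h from II-2 (hh), so III-7 is Hh; III-8 is clear so carries H and received h from II-2 (hh), so III-8 is Hh.
Every other individual is either homozygous by phenotype or has at least one consistent homozygous assignment, so the count is 6.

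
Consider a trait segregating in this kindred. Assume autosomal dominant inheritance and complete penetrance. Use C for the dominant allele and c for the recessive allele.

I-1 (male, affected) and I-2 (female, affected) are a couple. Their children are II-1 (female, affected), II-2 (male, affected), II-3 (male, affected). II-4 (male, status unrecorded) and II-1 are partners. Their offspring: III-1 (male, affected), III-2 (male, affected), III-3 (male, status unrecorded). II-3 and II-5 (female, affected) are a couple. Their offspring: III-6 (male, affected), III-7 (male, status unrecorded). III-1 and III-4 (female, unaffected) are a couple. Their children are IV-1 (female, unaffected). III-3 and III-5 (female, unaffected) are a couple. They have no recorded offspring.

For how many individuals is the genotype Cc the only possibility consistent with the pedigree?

Obligate heterozygotes: III-1 is affected so carries C and passed c to IV-1 (cc), so III-1 is Cc.
Every other individual is either homozygous by phenotype or has at least one consistent homozygous assignment, so the count is 1.

1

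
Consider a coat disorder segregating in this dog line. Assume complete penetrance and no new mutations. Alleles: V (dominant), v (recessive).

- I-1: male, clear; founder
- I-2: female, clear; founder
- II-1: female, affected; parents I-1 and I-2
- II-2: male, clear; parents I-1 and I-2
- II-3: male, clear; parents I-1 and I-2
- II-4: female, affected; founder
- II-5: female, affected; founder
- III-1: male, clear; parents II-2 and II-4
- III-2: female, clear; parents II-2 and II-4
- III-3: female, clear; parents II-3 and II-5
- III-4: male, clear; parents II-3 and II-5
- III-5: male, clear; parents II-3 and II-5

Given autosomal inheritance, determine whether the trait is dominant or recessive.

recessive

I-1 and I-2 are both clear yet have an affected child II-1. Under dominance, an affected child requires at least one affected parent, so the trait cannot be dominant.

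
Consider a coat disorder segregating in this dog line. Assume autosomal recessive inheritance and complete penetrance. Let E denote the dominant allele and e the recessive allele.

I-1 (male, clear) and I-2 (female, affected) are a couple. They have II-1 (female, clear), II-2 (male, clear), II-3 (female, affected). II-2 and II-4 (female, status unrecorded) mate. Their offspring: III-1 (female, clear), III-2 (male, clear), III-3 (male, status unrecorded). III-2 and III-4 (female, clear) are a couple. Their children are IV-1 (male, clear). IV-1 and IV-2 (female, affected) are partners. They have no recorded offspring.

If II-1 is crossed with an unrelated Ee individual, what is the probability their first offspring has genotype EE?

1/4

II-1 is clear so carries E and received e from I-2 (ee), so II-1 is Ee.
The cross gives 1/4 EE : 1/2 Ee : 1/4 ee, so P(offspring has genotype EE) = 1/4.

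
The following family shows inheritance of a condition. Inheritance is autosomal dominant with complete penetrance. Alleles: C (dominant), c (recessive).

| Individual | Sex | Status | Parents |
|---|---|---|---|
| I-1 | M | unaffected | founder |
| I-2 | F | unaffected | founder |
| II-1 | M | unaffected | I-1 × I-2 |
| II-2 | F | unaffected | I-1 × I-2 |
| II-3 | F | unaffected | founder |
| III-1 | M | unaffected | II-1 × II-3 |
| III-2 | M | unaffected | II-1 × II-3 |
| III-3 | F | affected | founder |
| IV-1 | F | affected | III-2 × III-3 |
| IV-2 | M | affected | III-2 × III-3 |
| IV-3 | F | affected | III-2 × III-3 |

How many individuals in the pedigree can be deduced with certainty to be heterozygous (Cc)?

3

Obligate heterozygotes: IV-1 is affected so carries C and received c from III-2 (cc), so IV-1 is Cc; IV-2 is affected so carries C and received c from III-2 (cc), so IV-2 is Cc; IV-3 is affected so carries C and received c from III-2 (cc), so IV-3 is Cc.
Every other individual is either homozygous by phenotype or has at least one consistent homozygous assignment, so the count is 3.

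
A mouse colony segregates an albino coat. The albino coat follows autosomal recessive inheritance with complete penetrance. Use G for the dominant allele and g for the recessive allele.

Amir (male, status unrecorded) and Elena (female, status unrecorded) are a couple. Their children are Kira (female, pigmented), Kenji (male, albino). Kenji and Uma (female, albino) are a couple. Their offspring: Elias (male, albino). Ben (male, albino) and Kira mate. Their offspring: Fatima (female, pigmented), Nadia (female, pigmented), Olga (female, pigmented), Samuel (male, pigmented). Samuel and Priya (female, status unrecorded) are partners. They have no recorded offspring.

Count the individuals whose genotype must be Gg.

Obligate heterozygotes: Fatima is pigmented so carries G and received g from Ben (gg), so Fatima is Gg; Nadia is pigmented so carries G and received g from Ben (gg), so Nadia is Gg; Olga is pigmented so carries G and received g from Ben (gg), so Olga is Gg; Samuel is pigmented so carries G and received g from Ben (gg), so Samuel is Gg.
Every other individual is either homozygous by phenotype or has at least one consistent homozygous assignment, so the count is 4.

4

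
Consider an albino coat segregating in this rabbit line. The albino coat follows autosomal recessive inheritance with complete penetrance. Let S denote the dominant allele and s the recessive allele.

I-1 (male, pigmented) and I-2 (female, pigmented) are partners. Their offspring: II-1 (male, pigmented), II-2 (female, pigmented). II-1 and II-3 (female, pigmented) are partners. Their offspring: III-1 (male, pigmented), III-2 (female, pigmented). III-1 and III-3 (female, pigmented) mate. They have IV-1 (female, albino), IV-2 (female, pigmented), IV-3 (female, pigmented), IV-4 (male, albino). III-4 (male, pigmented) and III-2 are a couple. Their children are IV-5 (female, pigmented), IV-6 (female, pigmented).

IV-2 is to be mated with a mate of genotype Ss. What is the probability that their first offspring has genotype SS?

III-1 is pigmented so carries S and passed s to IV-1 (ss), so III-1 is Ss.
III-3 is pigmented so carries S and passed s to IV-1 (ss), so III-3 is Ss.
IV-2 is a pigmented offspring of III-1 (Ss) × III-3 (Ss), whose cross gives 1/4 SS : 1/2 Ss : 1/4 ss; conditioning on being pigmented, IV-2 is SS with probability 1/3, Ss with probability 2/3.
Summing over parental genotype combinations, P(offspring has genotype SS) = 1/3·1/2 + 2/3·1/4 = 1/3.

1/3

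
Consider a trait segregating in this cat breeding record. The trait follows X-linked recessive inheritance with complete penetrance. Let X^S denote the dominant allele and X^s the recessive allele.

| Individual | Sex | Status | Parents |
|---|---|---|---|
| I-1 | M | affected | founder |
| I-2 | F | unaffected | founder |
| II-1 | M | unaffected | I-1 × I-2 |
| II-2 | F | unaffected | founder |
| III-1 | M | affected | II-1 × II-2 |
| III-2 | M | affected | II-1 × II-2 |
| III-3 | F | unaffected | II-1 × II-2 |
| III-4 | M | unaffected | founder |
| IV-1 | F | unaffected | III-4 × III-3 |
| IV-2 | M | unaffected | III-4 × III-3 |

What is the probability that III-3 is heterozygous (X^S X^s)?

1/3

II-1 is unaffected, so II-1 is X^S Y.
II-2 is unaffected so carries S and passed s to III-1 (X^s Y), so II-2 is X^S X^s.
Their cross gives offspring ratios 1/2 X^S X^S : 1/2 X^S X^s. Conditioning on III-3 being unaffected, P(X^S X^s) = 1/2 / 1 = 1/2 before taking III-3's own offspring into account.
III-4 is unaffected, so III-4 is X^S Y.
Now use III-3's offspring. Probability of each recorded status — unaffected son IV-2: 1/2 if III-3 is X^S X^s, 1 if X^S X^S. (IV-1: equally likely either way, so uninformative.)
Bayes: P(X^S X^s) = 1/2·1/2 / (1/2·1/2 + 1/2·1) = 1/3.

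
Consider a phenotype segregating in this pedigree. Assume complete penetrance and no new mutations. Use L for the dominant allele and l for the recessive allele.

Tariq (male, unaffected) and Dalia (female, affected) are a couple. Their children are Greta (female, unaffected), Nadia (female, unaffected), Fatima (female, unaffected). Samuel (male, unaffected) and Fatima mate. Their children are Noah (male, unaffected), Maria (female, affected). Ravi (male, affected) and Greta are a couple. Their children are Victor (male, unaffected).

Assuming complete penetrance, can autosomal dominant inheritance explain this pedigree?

Under autosomal dominant, Maria (affected, female) cannot arise from Samuel (unaffected) × Fatima (unaffected).

No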